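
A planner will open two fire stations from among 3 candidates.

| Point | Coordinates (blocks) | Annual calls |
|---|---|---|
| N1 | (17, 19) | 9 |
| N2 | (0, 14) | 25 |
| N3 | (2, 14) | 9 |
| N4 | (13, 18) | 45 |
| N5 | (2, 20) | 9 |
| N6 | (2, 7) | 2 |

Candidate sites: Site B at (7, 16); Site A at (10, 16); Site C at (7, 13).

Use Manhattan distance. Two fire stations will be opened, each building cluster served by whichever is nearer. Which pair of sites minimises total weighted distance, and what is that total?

Evaluate every pair (each demand assigned to the nearer of the two):
  {Site A, Site C}: total = 699
  {Site B, Site A}: total = 712
  {Site B, Site C}: total = 834
Best pair: {Site A, Site C} with total 699.

{Site A, Site C}, total 699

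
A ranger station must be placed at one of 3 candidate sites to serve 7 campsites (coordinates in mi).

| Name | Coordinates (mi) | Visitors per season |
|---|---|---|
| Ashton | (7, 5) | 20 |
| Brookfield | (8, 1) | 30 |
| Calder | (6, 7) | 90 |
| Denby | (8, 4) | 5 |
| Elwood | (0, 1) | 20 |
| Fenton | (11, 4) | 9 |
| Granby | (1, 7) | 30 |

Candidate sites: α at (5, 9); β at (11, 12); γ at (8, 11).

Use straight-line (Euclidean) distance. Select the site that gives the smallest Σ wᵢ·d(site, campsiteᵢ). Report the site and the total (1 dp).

Total weighted distance at each candidate:
  α (5, 9): total = 969.3
  β (11, 12): total = 1901.0
  γ (8, 11): total = 1425.7
Minimum is at α with total 969.3 mi.

α, total 969.3 mi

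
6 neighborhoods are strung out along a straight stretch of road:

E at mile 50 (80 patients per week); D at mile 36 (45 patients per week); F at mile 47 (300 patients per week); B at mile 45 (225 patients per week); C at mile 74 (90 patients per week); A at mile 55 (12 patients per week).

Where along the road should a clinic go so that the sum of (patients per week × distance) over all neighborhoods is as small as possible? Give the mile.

For a sum of weighted absolute distances on a line, the optimum is the weighted median (not the mean). Total weight W = 752; half-weight = 376.
Sort by position and accumulate weight:
  mile 36 (D, w=45) → cum 45
  mile 45 (B, w=225) → cum 270
  mile 47 (F, w=300) → cum 570  ≥ 376 → median here
  mile 50 (E, w=80) → cum 650
  mile 55 (A, w=12) → cum 662
  mile 74 (C, w=90) → cum 752
Optimal location: mile 47.

x = 47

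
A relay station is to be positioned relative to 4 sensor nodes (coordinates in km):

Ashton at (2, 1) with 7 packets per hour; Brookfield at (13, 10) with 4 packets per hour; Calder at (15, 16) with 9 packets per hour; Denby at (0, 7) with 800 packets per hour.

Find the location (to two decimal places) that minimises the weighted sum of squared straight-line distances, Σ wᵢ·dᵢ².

The minimiser of Σwᵢ‖p−pᵢ‖² is the weighted centroid p* = (Σwᵢpᵢ)/(Σwᵢ).
Σwᵢ = 820.
Σwᵢxᵢ = 7·2 + 4·13 + 9·15 + 800·0 = 201.
Σwᵢyᵢ = 7·1 + 4·10 + 9·16 + 800·7 = 5791.
x* = 201/820 = 0.25, y* = 5791/820 = 7.06.

(0.25, 7.06)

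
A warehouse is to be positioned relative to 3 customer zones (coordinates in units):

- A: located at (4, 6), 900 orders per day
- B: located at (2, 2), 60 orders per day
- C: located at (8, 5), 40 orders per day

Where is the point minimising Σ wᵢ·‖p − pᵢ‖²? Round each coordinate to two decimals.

(4.04, 5.72)

The minimiser of Σwᵢ‖p−pᵢ‖² is the weighted centroid p* = (Σwᵢpᵢ)/(Σwᵢ).
Σwᵢ = 1000.
Σwᵢxᵢ = 900·4 + 60·2 + 40·8 = 4040.
Σwᵢyᵢ = 900·6 + 60·2 + 40·5 = 5720.
x* = 4040/1000 = 4.04, y* = 5720/1000 = 5.72.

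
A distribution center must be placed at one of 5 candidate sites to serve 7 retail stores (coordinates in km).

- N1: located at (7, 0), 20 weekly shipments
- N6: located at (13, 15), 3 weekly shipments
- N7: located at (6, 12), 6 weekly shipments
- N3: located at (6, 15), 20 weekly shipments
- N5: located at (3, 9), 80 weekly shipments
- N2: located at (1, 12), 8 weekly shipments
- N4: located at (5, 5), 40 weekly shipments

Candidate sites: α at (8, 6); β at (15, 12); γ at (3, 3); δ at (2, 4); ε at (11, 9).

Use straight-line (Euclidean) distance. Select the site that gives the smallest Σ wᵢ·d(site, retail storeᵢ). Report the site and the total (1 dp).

Total weighted distance at each candidate:
  α (8, 6): total = 1041.6
  β (15, 12): total = 2132.8
  γ (3, 3): total = 1118.1
  δ (2, 4): total = 1061.4
  ε (11, 9): total = 1419.1
Minimum is at α with total 1041.6 km.

α, total 1041.6 km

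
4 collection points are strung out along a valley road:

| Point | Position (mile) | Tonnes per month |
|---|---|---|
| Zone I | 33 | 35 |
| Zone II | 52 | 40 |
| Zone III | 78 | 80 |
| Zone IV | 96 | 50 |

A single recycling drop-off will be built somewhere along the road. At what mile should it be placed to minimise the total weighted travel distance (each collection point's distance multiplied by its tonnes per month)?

x = 78

For a sum of weighted absolute distances on a line, the optimum is the weighted median (not the mean). Total weight W = 205; half-weight = 102.5.
Sort by position and accumulate weight:
  mile 33 (Zone I, w=35) → cum 35
  mile 52 (Zone II, w=40) → cum 75
  mile 78 (Zone III, w=80) → cum 155  ≥ 102.5 → median here
  mile 96 (Zone IV, w=50) → cum 205
Optimal location: mile 78.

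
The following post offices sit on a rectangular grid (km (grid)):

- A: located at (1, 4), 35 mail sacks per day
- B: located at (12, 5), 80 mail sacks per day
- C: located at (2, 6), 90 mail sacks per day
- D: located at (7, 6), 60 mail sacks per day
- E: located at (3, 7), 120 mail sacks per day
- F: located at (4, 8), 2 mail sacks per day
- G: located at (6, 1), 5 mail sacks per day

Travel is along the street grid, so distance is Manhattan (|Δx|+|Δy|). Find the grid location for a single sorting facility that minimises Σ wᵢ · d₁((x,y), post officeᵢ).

Manhattan distance separates: Σwᵢ(|x−xᵢ|+|y−yᵢ|) = Σwᵢ|x−xᵢ| + Σwᵢ|y−yᵢ|, so x and y are optimised independently as 1-D weighted medians.
Total weight W = 392; half = 196.
x-coordinate, sorted with cumulative weight:
  x=1 (A, w=35) cum 35
  x=2 (C, w=90) cum 125
  x=3 (E, w=120) cum 245  ← median
  x=4 (F, w=2) cum 247
  x=6 (G, w=5) cum 252
  x=7 (D, w=60) cum 312
  x=12 (B, w=80) cum 392
⇒ x* = 3
y-coordinate, sorted with cumulative weight:
  y=1 (G, w=5) cum 5
  y=4 (A, w=35) cum 40
  y=5 (B, w=80) cum 120
  y=6 (C, w=90) cum 210  ← median
  y=6 (D, w=60) cum 270
  y=7 (E, w=120) cum 390
  y=8 (F, w=2) cum 392
⇒ y* = 6

(3, 6)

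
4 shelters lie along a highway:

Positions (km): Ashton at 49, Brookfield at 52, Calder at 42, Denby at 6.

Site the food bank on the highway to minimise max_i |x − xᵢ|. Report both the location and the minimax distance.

location 29, max distance 23

The 1-center on a line is the midpoint of the two extreme points: leftmost at 6, rightmost at 52.
Optimal location = (6 + 52)/2 = 29; maximum distance = (52 − 6)/2 = 23.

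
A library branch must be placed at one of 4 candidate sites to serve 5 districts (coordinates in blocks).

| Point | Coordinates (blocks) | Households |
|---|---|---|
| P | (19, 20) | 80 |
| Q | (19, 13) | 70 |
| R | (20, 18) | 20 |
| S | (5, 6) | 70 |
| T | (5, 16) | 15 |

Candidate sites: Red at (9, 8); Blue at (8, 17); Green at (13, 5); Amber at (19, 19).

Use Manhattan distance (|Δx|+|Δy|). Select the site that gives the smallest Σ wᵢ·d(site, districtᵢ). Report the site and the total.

Amber, total 2685 blocks

Total weighted distance at each candidate:
  Red (9, 8): total = 3830
  Blue (8, 17): total = 3470
  Green (13, 5): total = 3975
  Amber (19, 19): total = 2685
Minimum is at Amber with total 2685 blocks.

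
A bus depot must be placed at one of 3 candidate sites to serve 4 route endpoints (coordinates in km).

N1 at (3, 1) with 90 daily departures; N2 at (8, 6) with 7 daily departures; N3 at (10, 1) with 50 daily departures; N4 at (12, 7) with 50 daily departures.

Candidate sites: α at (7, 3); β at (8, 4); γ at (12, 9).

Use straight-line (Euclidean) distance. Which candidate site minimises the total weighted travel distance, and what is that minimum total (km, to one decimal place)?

α, total 925.1 km

Total weighted distance at each candidate:
  α (7, 3): total = 925.1
  β (8, 4): total = 969.1
  γ (12, 9): total = 1631.1
Minimum is at α with total 925.1 km.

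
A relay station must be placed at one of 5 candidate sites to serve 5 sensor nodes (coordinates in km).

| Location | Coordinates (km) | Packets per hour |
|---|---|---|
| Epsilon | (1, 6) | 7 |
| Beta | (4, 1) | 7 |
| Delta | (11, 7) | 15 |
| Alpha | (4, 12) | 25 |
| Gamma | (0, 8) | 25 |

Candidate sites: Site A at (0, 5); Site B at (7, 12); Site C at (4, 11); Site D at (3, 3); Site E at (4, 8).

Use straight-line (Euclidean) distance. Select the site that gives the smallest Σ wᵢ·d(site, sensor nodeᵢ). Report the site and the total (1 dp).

Total weighted distance at each candidate:
  Site A (0, 5): total = 493.8
  Site B (7, 12): total = 511.8
  Site C (4, 11): total = 381.8
  Site D (3, 3): total = 547.2
  Site E (4, 8): total = 380.3
Minimum is at Site E with total 380.3 km.

Site E, total 380.3 km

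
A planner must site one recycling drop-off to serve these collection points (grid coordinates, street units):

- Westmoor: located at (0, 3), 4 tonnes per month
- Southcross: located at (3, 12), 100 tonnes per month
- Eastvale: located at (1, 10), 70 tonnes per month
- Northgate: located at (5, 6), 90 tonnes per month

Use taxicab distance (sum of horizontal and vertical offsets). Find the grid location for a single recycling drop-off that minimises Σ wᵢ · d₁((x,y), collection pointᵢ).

Manhattan distance separates: Σwᵢ(|x−xᵢ|+|y−yᵢ|) = Σwᵢ|x−xᵢ| + Σwᵢ|y−yᵢ|, so x and y are optimised independently as 1-D weighted medians.
Total weight W = 264; half = 132.
x-coordinate, sorted with cumulative weight:
  x=0 (Westmoor, w=4) cum 4
  x=1 (Eastvale, w=70) cum 74
  x=3 (Southcross, w=100) cum 174  ← median
  x=5 (Northgate, w=90) cum 264
⇒ x* = 3
y-coordinate, sorted with cumulative weight:
  y=3 (Westmoor, w=4) cum 4
  y=6 (Northgate, w=90) cum 94
  y=10 (Eastvale, w=70) cum 164  ← median
  y=12 (Southcross, w=100) cum 264
⇒ y* = 10

(3, 10)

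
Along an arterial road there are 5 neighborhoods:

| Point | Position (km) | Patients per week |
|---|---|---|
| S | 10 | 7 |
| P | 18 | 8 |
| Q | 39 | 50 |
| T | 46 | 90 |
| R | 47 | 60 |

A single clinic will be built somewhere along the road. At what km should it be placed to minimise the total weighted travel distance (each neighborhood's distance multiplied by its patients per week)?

x = 46

For a sum of weighted absolute distances on a line, the optimum is the weighted median (not the mean). Total weight W = 215; half-weight = 107.5.
Sort by position and accumulate weight:
  km 10 (S, w=7) → cum 7
  km 18 (P, w=8) → cum 15
  km 39 (Q, w=50) → cum 65
  km 46 (T, w=90) → cum 155  ≥ 107.5 → median here
  km 47 (R, w=60) → cum 215
Optimal location: km 46.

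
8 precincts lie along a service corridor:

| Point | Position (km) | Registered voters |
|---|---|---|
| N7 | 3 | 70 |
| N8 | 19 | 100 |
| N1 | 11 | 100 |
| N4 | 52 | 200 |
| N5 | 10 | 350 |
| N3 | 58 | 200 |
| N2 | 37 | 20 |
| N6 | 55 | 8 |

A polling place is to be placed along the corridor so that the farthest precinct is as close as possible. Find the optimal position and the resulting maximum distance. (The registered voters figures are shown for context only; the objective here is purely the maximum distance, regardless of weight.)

The 1-center on a line is the midpoint of the two extreme points: leftmost at 3, rightmost at 58.
Optimal location = (3 + 58)/2 = 30.5; maximum distance = (58 − 3)/2 = 27.5.

location 30.5, max distance 27.5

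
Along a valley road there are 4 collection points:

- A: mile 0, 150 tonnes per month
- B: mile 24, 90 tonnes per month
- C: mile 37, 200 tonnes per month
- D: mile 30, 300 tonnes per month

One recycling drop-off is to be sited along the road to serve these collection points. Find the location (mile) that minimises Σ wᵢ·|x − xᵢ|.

For a sum of weighted absolute distances on a line, the optimum is the weighted median (not the mean). Total weight W = 740; half-weight = 370.
Sort by position and accumulate weight:
  mile 0 (A, w=150) → cum 150
  mile 24 (B, w=90) → cum 240
  mile 30 (D, w=300) → cum 540  ≥ 370 → median here
  mile 37 (C, w=200) → cum 740
Optimal location: mile 30.

x = 30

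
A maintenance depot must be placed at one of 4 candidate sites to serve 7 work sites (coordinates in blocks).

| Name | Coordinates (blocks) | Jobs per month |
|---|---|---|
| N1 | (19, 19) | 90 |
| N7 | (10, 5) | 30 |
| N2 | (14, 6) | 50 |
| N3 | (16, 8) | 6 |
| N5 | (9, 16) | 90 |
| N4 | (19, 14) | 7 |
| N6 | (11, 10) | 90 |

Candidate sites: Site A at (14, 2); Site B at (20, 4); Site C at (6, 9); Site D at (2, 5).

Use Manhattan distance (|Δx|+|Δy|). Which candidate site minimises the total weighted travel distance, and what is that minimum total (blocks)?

Total weighted distance at each candidate:
  Site A (14, 2): total = 5257
  Site B (20, 4): total = 5715
  Site C (6, 9): total = 4492
  Site D (2, 5): total = 6844
Minimum is at Site C with total 4492 blocks.

Site C, total 4492 blocks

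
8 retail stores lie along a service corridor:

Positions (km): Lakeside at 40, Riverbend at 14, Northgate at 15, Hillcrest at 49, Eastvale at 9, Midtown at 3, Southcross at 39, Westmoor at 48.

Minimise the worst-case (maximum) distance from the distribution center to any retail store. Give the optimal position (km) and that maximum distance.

The 1-center on a line is the midpoint of the two extreme points: leftmost at 3, rightmost at 49.
Optimal location = (3 + 49)/2 = 26; maximum distance = (49 − 3)/2 = 23.

location 26, max distance 23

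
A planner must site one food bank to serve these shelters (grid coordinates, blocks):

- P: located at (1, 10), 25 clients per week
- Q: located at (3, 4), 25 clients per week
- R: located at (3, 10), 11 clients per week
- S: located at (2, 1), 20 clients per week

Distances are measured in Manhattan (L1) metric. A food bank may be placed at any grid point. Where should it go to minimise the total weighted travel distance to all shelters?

(2, 4)

Manhattan distance separates: Σwᵢ(|x−xᵢ|+|y−yᵢ|) = Σwᵢ|x−xᵢ| + Σwᵢ|y−yᵢ|, so x and y are optimised independently as 1-D weighted medians.
Total weight W = 81; half = 40.5.
x-coordinate, sorted with cumulative weight:
  x=1 (P, w=25) cum 25
  x=2 (S, w=20) cum 45  ← median
  x=3 (Q, w=25) cum 70
  x=3 (R, w=11) cum 81
⇒ x* = 2
y-coordinate, sorted with cumulative weight:
  y=1 (S, w=20) cum 20
  y=4 (Q, w=25) cum 45  ← median
  y=10 (P, w=25) cum 70
  y=10 (R, w=11) cum 81
⇒ y* = 4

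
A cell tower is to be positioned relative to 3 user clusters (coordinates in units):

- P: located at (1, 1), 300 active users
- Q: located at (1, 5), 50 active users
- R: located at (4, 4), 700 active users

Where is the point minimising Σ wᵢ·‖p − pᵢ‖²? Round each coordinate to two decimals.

(3.00, 3.19)

The minimiser of Σwᵢ‖p−pᵢ‖² is the weighted centroid p* = (Σwᵢpᵢ)/(Σwᵢ).
Σwᵢ = 1050.
Σwᵢxᵢ = 300·1 + 50·1 + 700·4 = 3150.
Σwᵢyᵢ = 300·1 + 50·5 + 700·4 = 3350.
x* = 3150/1050 = 3.00, y* = 3350/1050 = 3.19.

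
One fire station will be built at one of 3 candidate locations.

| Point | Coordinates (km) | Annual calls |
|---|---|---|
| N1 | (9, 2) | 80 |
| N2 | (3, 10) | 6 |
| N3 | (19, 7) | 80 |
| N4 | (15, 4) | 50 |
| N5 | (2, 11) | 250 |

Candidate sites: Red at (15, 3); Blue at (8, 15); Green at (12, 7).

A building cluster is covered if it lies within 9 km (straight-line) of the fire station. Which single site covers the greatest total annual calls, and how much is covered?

Coverage radius r = 9 km; a point is covered iff (Δx)²+(Δy)² ≤ 9² = 81.
  Red (15, 3): covers {N1, N3, N4} → 210
  Blue (8, 15): covers {N2, N5} → 256
  Green (12, 7): covers {N1, N3, N4} → 210
Maximum coverage at Blue: 256 annual calls.

Blue, covering 256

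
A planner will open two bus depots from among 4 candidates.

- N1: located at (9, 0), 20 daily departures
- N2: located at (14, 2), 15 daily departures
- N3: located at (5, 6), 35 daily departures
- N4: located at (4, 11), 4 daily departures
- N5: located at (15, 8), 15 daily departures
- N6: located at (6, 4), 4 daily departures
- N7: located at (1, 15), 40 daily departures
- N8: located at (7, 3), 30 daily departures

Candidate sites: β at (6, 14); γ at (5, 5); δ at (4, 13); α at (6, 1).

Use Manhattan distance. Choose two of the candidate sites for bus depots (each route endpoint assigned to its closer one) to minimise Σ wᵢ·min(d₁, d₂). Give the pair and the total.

{γ, δ}, total 926

Evaluate every pair (each demand assigned to the nearer of the two):
  {γ, δ}: total = 926
  {δ, α}: total = 975
  {β, γ}: total = 978
  {β, α}: total = 1012
  {γ, α}: total = 1131
  {β, δ}: total = 1753
Best pair: {γ, δ} with total 926.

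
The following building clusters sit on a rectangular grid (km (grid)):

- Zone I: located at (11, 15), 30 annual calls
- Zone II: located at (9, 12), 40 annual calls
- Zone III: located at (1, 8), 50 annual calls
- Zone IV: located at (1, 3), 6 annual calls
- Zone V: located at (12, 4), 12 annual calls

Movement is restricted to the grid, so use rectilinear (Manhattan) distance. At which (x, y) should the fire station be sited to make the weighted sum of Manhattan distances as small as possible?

Manhattan distance separates: Σwᵢ(|x−xᵢ|+|y−yᵢ|) = Σwᵢ|x−xᵢ| + Σwᵢ|y−yᵢ|, so x and y are optimised independently as 1-D weighted medians.
Total weight W = 138; half = 69.
x-coordinate, sorted with cumulative weight:
  x=1 (Zone III, w=50) cum 50
  x=1 (Zone IV, w=6) cum 56
  x=9 (Zone II, w=40) cum 96  ← median
  x=11 (Zone I, w=30) cum 126
  x=12 (Zone V, w=12) cum 138
⇒ x* = 9
y-coordinate, sorted with cumulative weight:
  y=3 (Zone IV, w=6) cum 6
  y=4 (Zone V, w=12) cum 18
  y=8 (Zone III, w=50) cum 68
  y=12 (Zone II, w=40) cum 108  ← median
  y=15 (Zone I, w=30) cum 138
⇒ y* = 12

(9, 12)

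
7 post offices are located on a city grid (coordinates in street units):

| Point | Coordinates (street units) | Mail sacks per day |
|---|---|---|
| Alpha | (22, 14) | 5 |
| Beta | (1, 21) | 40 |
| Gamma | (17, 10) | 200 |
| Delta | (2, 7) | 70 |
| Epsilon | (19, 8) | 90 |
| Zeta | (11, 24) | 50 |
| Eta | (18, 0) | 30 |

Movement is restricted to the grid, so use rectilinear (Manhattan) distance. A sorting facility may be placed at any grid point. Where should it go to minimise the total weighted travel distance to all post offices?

(17, 10)

Manhattan distance separates: Σwᵢ(|x−xᵢ|+|y−yᵢ|) = Σwᵢ|x−xᵢ| + Σwᵢ|y−yᵢ|, so x and y are optimised independently as 1-D weighted medians.
Total weight W = 485; half = 242.5.
x-coordinate, sorted with cumulative weight:
  x=1 (Beta, w=40) cum 40
  x=2 (Delta, w=70) cum 110
  x=11 (Zeta, w=50) cum 160
  x=17 (Gamma, w=200) cum 360  ← median
  x=18 (Eta, w=30) cum 390
  x=19 (Epsilon, w=90) cum 480
  x=22 (Alpha, w=5) cum 485
⇒ x* = 17
y-coordinate, sorted with cumulative weight:
  y=0 (Eta, w=30) cum 30
  y=7 (Delta, w=70) cum 100
  y=8 (Epsilon, w=90) cum 190
  y=10 (Gamma, w=200) cum 390  ← median
  y=14 (Alpha, w=5) cum 395
  y=21 (Beta, w=40) cum 435
  y=24 (Zeta, w=50) cum 485
⇒ y* = 10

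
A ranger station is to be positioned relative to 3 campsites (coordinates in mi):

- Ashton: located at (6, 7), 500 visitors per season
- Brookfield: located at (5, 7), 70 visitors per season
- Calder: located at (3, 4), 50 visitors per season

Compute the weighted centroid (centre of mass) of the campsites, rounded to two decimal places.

(5.65, 6.76)

The minimiser of Σwᵢ‖p−pᵢ‖² is the weighted centroid p* = (Σwᵢpᵢ)/(Σwᵢ).
Σwᵢ = 620.
Σwᵢxᵢ = 500·6 + 70·5 + 50·3 = 3500.
Σwᵢyᵢ = 500·7 + 70·7 + 50·4 = 4190.
x* = 3500/620 = 5.65, y* = 4190/620 = 6.76.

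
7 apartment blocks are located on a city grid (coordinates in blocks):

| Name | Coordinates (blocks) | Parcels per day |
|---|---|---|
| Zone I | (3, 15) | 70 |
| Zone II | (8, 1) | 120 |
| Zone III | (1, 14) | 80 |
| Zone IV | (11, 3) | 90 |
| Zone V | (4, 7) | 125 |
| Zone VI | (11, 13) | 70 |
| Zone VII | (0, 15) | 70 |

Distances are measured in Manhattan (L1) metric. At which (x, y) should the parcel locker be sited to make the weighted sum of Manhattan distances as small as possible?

Manhattan distance separates: Σwᵢ(|x−xᵢ|+|y−yᵢ|) = Σwᵢ|x−xᵢ| + Σwᵢ|y−yᵢ|, so x and y are optimised independently as 1-D weighted medians.
Total weight W = 625; half = 312.5.
x-coordinate, sorted with cumulative weight:
  x=0 (Zone VII, w=70) cum 70
  x=1 (Zone III, w=80) cum 150
  x=3 (Zone I, w=70) cum 220
  x=4 (Zone V, w=125) cum 345  ← median
  x=8 (Zone II, w=120) cum 465
  x=11 (Zone IV, w=90) cum 555
  x=11 (Zone VI, w=70) cum 625
⇒ x* = 4
y-coordinate, sorted with cumulative weight:
  y=1 (Zone II, w=120) cum 120
  y=3 (Zone IV, w=90) cum 210
  y=7 (Zone V, w=125) cum 335  ← median
  y=13 (Zone VI, w=70) cum 405
  y=14 (Zone III, w=80) cum 485
  y=15 (Zone I, w=70) cum 555
  y=15 (Zone VII, w=70) cum 625
⇒ y* = 7

(4, 7)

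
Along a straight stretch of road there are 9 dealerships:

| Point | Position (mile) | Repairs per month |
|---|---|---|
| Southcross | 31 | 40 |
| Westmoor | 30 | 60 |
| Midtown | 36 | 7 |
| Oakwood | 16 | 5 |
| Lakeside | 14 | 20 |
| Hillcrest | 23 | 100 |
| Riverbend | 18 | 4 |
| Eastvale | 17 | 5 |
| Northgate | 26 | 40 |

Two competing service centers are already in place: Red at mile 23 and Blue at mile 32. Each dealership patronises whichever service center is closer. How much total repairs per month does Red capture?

The indifferent point is the midpoint (23+32)/2 = 27.5; dealerships left of it (closer to Red at 23) go to Red, those right go to Blue.
  Lakeside at 14 (w=20) → Red
  Oakwood at 16 (w=5) → Red
  Eastvale at 17 (w=5) → Red
  Riverbend at 18 (w=4) → Red
  Hillcrest at 23 (w=100) → Red
  Northgate at 26 (w=40) → Red
  Westmoor at 30 (w=60) → Blue
  Southcross at 31 (w=40) → Blue
  Midtown at 36 (w=7) → Blue
Red captures 174; Blue captures 107.

174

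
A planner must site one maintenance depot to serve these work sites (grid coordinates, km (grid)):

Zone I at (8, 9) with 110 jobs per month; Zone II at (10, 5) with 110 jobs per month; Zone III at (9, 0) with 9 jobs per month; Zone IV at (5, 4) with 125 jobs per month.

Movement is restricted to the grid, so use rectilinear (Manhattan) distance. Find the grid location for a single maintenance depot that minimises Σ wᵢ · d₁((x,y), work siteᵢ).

(8, 5)

Manhattan distance separates: Σwᵢ(|x−xᵢ|+|y−yᵢ|) = Σwᵢ|x−xᵢ| + Σwᵢ|y−yᵢ|, so x and y are optimised independently as 1-D weighted medians.
Total weight W = 354; half = 177.
x-coordinate, sorted with cumulative weight:
  x=5 (Zone IV, w=125) cum 125
  x=8 (Zone I, w=110) cum 235  ← median
  x=9 (Zone III, w=9) cum 244
  x=10 (Zone II, w=110) cum 354
⇒ x* = 8
y-coordinate, sorted with cumulative weight:
  y=0 (Zone III, w=9) cum 9
  y=4 (Zone IV, w=125) cum 134
  y=5 (Zone II, w=110) cum 244  ← median
  y=9 (Zone I, w=110) cum 354
⇒ y* = 5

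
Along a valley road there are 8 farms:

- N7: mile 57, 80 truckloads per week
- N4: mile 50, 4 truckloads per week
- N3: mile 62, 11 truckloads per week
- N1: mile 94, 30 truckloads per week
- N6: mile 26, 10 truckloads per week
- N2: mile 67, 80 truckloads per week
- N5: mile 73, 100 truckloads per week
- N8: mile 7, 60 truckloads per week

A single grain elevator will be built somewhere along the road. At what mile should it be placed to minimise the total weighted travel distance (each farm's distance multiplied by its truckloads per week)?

x = 67

For a sum of weighted absolute distances on a line, the optimum is the weighted median (not the mean). Total weight W = 375; half-weight = 187.5.
Sort by position and accumulate weight:
  mile 7 (N8, w=60) → cum 60
  mile 26 (N6, w=10) → cum 70
  mile 50 (N4, w=4) → cum 74
  mile 57 (N7, w=80) → cum 154
  mile 62 (N3, w=11) → cum 165
  mile 67 (N2, w=80) → cum 245  ≥ 187.5 → median here
  mile 73 (N5, w=100) → cum 345
  mile 94 (N1, w=30) → cum 375
Optimal location: mile 67.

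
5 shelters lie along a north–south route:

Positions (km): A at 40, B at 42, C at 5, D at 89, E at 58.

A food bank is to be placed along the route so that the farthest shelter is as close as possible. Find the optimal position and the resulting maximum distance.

The 1-center on a line is the midpoint of the two extreme points: leftmost at 5, rightmost at 89.
Optimal location = (5 + 89)/2 = 47; maximum distance = (89 − 5)/2 = 42.

location 47, max distance 42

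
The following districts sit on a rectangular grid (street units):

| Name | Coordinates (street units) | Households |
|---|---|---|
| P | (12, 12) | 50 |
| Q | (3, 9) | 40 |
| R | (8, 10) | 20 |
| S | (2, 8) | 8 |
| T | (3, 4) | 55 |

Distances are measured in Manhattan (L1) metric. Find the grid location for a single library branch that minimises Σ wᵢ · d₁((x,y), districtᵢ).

(3, 9)

Manhattan distance separates: Σwᵢ(|x−xᵢ|+|y−yᵢ|) = Σwᵢ|x−xᵢ| + Σwᵢ|y−yᵢ|, so x and y are optimised independently as 1-D weighted medians.
Total weight W = 173; half = 86.5.
x-coordinate, sorted with cumulative weight:
  x=2 (S, w=8) cum 8
  x=3 (Q, w=40) cum 48
  x=3 (T, w=55) cum 103  ← median
  x=8 (R, w=20) cum 123
  x=12 (P, w=50) cum 173
⇒ x* = 3
y-coordinate, sorted with cumulative weight:
  y=4 (T, w=55) cum 55
  y=8 (S, w=8) cum 63
  y=9 (Q, w=40) cum 103  ← median
  y=10 (R, w=20) cum 123
  y=12 (P, w=50) cum 173
⇒ y* = 9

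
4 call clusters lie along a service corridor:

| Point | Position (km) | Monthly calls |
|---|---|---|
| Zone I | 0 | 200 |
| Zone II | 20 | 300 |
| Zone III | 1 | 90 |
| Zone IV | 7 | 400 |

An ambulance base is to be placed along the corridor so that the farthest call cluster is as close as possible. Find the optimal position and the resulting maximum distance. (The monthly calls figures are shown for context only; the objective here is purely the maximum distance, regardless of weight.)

location 10, max distance 10

The 1-center on a line is the midpoint of the two extreme points: leftmost at 0, rightmost at 20.
Optimal location = (0 + 20)/2 = 10; maximum distance = (20 − 0)/2 = 10.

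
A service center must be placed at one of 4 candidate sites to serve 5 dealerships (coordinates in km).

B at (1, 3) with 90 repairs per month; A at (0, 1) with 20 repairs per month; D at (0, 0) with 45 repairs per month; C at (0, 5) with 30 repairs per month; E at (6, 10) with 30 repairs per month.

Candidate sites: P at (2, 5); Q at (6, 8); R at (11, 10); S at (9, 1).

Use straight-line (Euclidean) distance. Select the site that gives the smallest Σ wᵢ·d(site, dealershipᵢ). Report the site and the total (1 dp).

Total weighted distance at each candidate:
  P (2, 5): total = 785.1
  Q (6, 8): total = 1532.0
  R (11, 10): total = 2564.3
  S (9, 1): total = 1909.7
Minimum is at P with total 785.1 km.

P, total 785.1 km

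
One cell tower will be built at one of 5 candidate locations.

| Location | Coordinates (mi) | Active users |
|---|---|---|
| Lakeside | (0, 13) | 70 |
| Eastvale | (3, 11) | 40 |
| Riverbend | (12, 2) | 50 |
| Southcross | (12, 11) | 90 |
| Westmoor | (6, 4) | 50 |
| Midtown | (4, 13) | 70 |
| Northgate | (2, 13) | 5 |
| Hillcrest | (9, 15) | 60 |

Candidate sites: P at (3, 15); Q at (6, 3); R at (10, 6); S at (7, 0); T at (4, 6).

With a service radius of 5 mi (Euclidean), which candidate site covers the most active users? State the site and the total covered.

Coverage radius r = 5 mi; a point is covered iff (Δx)²+(Δy)² ≤ 5² = 25.
  P (3, 15): covers {Lakeside, Eastvale, Midtown, Northgate} → 185
  Q (6, 3): covers {Westmoor} → 50
  R (10, 6): covers {Riverbend, Westmoor} → 100
  S (7, 0): covers {Westmoor} → 50
  T (4, 6): covers {Westmoor} → 50
Maximum coverage at P: 185 active users.

P, covering 185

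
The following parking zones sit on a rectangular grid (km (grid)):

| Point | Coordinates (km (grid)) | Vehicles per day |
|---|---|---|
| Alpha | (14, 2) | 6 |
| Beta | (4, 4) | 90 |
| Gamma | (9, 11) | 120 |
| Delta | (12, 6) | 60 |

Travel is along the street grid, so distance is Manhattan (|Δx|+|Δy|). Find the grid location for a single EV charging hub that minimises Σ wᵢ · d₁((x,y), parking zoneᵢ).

Manhattan distance separates: Σwᵢ(|x−xᵢ|+|y−yᵢ|) = Σwᵢ|x−xᵢ| + Σwᵢ|y−yᵢ|, so x and y are optimised independently as 1-D weighted medians.
Total weight W = 276; half = 138.
x-coordinate, sorted with cumulative weight:
  x=4 (Beta, w=90) cum 90
  x=9 (Gamma, w=120) cum 210  ← median
  x=12 (Delta, w=60) cum 270
  x=14 (Alpha, w=6) cum 276
⇒ x* = 9
y-coordinate, sorted with cumulative weight:
  y=2 (Alpha, w=6) cum 6
  y=4 (Beta, w=90) cum 96
  y=6 (Delta, w=60) cum 156  ← median
  y=11 (Gamma, w=120) cum 276
⇒ y* = 6

(9, 6)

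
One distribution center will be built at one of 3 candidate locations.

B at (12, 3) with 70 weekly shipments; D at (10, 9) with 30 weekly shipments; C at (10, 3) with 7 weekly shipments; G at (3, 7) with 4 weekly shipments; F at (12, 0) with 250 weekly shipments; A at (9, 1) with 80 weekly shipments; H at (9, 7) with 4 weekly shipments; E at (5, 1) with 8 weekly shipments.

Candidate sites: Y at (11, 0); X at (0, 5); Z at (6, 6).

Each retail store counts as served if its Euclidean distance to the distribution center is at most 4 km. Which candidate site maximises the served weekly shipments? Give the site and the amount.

Coverage radius r = 4 km; a point is covered iff (Δx)²+(Δy)² ≤ 4² = 16.
  Y (11, 0): covers {B, C, F, A} → 407
  X (0, 5): covers {G} → 4
  Z (6, 6): covers {G, H} → 8
Maximum coverage at Y: 407 weekly shipments.

Y, covering 407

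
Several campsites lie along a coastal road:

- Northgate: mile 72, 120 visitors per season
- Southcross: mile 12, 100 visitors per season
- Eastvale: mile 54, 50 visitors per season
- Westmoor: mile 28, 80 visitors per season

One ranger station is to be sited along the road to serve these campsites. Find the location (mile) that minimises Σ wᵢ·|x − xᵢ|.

x = 28

For a sum of weighted absolute distances on a line, the optimum is the weighted median (not the mean). Total weight W = 350; half-weight = 175.
Sort by position and accumulate weight:
  mile 12 (Southcross, w=100) → cum 100
  mile 28 (Westmoor, w=80) → cum 180  ≥ 175 → median here
  mile 54 (Eastvale, w=50) → cum 230
  mile 72 (Northgate, w=120) → cum 350
Optimal location: mile 28.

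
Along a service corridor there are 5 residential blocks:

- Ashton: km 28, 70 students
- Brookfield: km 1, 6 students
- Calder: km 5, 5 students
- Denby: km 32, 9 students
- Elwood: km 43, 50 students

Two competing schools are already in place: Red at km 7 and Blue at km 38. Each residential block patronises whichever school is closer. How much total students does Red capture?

11

The indifferent point is the midpoint (7+38)/2 = 22.5; residential blocks left of it (closer to Red at 7) go to Red, those right go to Blue.
  Brookfield at 1 (w=6) → Red
  Calder at 5 (w=5) → Red
  Ashton at 28 (w=70) → Blue
  Denby at 32 (w=9) → Blue
  Elwood at 43 (w=50) → Blue
Red captures 11; Blue captures 129.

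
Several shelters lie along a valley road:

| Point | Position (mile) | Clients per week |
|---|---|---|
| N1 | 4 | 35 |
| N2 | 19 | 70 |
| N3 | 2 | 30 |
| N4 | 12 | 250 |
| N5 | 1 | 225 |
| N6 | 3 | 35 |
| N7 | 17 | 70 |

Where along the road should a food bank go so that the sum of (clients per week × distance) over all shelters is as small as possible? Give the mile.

For a sum of weighted absolute distances on a line, the optimum is the weighted median (not the mean). Total weight W = 715; half-weight = 357.5.
Sort by position and accumulate weight:
  mile 1 (N5, w=225) → cum 225
  mile 2 (N3, w=30) → cum 255
  mile 3 (N6, w=35) → cum 290
  mile 4 (N1, w=35) → cum 325
  mile 12 (N4, w=250) → cum 575  ≥ 357.5 → median here
  mile 17 (N7, w=70) → cum 645
  mile 19 (N2, w=70) → cum 715
Optimal location: mile 12.

x = 12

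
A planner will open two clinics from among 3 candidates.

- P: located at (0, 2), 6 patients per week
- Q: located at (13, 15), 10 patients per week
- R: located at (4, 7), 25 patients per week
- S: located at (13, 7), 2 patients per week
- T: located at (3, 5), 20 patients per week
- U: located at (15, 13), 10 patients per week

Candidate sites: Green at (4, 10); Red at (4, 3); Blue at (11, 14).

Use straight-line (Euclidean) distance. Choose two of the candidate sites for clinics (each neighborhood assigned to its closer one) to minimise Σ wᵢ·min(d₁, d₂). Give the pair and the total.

{Red, Blue}, total 247.6

Evaluate every pair (each demand assigned to the nearer of the two):
  {Red, Blue}: total = 247.6
  {Green, Blue}: total = 308.8
  {Green, Red}: total = 380.4
Best pair: {Red, Blue} with total 247.6.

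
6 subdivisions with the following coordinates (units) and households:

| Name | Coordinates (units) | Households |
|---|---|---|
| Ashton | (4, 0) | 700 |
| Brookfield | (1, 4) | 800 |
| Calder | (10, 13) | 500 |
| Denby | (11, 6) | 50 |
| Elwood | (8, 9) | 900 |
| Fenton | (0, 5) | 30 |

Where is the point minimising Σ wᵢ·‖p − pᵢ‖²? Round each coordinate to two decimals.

The minimiser of Σwᵢ‖p−pᵢ‖² is the weighted centroid p* = (Σwᵢpᵢ)/(Σwᵢ).
Σwᵢ = 2980.
Σwᵢxᵢ = 700·4 + 800·1 + 500·10 + 50·11 + 900·8 + 30·0 = 16350.
Σwᵢyᵢ = 700·0 + 800·4 + 500·13 + 50·6 + 900·9 + 30·5 = 18250.
x* = 16350/2980 = 5.49, y* = 18250/2980 = 6.12.

(5.49, 6.12)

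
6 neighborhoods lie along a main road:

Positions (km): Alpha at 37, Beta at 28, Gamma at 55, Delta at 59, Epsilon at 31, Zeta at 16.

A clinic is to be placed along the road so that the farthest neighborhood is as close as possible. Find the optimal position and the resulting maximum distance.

The 1-center on a line is the midpoint of the two extreme points: leftmost at 16, rightmost at 59.
Optimal location = (16 + 59)/2 = 37.5; maximum distance = (59 − 16)/2 = 21.5.

location 37.5, max distance 21.5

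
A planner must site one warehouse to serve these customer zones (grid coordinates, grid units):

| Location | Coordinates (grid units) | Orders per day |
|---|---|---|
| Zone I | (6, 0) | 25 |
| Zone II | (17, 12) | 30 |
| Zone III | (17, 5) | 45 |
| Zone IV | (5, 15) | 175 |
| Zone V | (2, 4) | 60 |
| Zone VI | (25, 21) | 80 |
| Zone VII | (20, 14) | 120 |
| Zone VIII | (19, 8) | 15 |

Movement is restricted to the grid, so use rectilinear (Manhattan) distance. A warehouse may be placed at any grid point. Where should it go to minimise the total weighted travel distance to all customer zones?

(17, 14)

Manhattan distance separates: Σwᵢ(|x−xᵢ|+|y−yᵢ|) = Σwᵢ|x−xᵢ| + Σwᵢ|y−yᵢ|, so x and y are optimised independently as 1-D weighted medians.
Total weight W = 550; half = 275.
x-coordinate, sorted with cumulative weight:
  x=2 (Zone V, w=60) cum 60
  x=5 (Zone IV, w=175) cum 235
  x=6 (Zone I, w=25) cum 260
  x=17 (Zone II, w=30) cum 290  ← median
  x=17 (Zone III, w=45) cum 335
  x=19 (Zone VIII, w=15) cum 350
  x=20 (Zone VII, w=120) cum 470
  x=25 (Zone VI, w=80) cum 550
⇒ x* = 17
y-coordinate, sorted with cumulative weight:
  y=0 (Zone I, w=25) cum 25
  y=4 (Zone V, w=60) cum 85
  y=5 (Zone III, w=45) cum 130
  y=8 (Zone VIII, w=15) cum 145
  y=12 (Zone II, w=30) cum 175
  y=14 (Zone VII, w=120) cum 295  ← median
  y=15 (Zone IV, w=175) cum 470
  y=21 (Zone VI, w=80) cum 550
⇒ y* = 14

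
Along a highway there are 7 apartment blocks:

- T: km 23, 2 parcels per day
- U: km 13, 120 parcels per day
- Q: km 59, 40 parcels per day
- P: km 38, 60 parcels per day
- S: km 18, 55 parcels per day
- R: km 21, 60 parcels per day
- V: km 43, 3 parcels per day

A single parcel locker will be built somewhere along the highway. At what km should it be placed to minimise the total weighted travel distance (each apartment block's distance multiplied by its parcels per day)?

x = 18

For a sum of weighted absolute distances on a line, the optimum is the weighted median (not the mean). Total weight W = 340; half-weight = 170.
Sort by position and accumulate weight:
  km 13 (U, w=120) → cum 120
  km 18 (S, w=55) → cum 175  ≥ 170 → median here
  km 21 (R, w=60) → cum 235
  km 23 (T, w=2) → cum 237
  km 38 (P, w=60) → cum 297
  km 43 (V, w=3) → cum 300
  km 59 (Q, w=40) → cum 340
Optimal location: km 18.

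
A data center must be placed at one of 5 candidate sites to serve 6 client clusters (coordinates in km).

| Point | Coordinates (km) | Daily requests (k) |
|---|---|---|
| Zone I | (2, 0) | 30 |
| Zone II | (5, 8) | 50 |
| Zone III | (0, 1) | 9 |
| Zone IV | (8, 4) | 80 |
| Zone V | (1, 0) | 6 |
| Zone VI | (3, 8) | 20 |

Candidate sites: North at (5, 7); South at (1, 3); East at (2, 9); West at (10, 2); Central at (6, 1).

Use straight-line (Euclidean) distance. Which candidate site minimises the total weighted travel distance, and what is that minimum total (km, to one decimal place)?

North, total 781.3 km

Total weighted distance at each candidate:
  North (5, 7): total = 781.3
  South (1, 3): total = 1126.5
  East (2, 9): total = 1209.8
  West (10, 2): total = 1194.3
  Central (6, 1): total = 1002.6
Minimum is at North with total 781.3 km.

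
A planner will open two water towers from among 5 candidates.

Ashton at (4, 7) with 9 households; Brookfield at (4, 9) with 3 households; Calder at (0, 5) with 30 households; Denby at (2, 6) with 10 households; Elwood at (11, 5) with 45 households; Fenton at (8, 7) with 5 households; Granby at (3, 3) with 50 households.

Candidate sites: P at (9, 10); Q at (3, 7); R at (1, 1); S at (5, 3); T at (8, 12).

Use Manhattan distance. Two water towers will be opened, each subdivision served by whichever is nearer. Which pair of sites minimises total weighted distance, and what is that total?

{Q, S}, total 673

Evaluate every pair (each demand assigned to the nearer of the two):
  {Q, S}: total = 673
  {P, Q}: total = 723
  {P, S}: total = 768
  {R, S}: total = 771
  {S, T}: total = 821
  {P, R}: total = 835
  {Q, R}: total = 863
  {Q, T}: total = 863
  {R, T}: total = 987
  {P, T}: total = 1605
Best pair: {Q, S} with total 673.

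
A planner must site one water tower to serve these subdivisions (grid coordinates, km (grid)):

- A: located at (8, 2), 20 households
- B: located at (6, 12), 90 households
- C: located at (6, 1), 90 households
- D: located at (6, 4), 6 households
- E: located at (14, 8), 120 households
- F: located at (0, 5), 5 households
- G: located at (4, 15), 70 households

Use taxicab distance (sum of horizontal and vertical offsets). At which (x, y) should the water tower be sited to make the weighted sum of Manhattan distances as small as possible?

Manhattan distance separates: Σwᵢ(|x−xᵢ|+|y−yᵢ|) = Σwᵢ|x−xᵢ| + Σwᵢ|y−yᵢ|, so x and y are optimised independently as 1-D weighted medians.
Total weight W = 401; half = 200.5.
x-coordinate, sorted with cumulative weight:
  x=0 (F, w=5) cum 5
  x=4 (G, w=70) cum 75
  x=6 (B, w=90) cum 165
  x=6 (C, w=90) cum 255  ← median
  x=6 (D, w=6) cum 261
  x=8 (A, w=20) cum 281
  x=14 (E, w=120) cum 401
⇒ x* = 6
y-coordinate, sorted with cumulative weight:
  y=1 (C, w=90) cum 90
  y=2 (A, w=20) cum 110
  y=4 (D, w=6) cum 116
  y=5 (F, w=5) cum 121
  y=8 (E, w=120) cum 241  ← median
  y=12 (B, w=90) cum 331
  y=15 (G, w=70) cum 401
⇒ y* = 8

(6, 8)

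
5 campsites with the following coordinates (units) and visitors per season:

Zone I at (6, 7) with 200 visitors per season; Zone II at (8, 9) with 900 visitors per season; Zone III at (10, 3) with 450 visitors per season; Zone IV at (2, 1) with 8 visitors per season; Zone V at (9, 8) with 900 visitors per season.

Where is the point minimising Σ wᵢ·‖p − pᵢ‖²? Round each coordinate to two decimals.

The minimiser of Σwᵢ‖p−pᵢ‖² is the weighted centroid p* = (Σwᵢpᵢ)/(Σwᵢ).
Σwᵢ = 2458.
Σwᵢxᵢ = 200·6 + 900·8 + 450·10 + 8·2 + 900·9 = 21016.
Σwᵢyᵢ = 200·7 + 900·9 + 450·3 + 8·1 + 900·8 = 18058.
x* = 21016/2458 = 8.55, y* = 18058/2458 = 7.35.

(8.55, 7.35)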